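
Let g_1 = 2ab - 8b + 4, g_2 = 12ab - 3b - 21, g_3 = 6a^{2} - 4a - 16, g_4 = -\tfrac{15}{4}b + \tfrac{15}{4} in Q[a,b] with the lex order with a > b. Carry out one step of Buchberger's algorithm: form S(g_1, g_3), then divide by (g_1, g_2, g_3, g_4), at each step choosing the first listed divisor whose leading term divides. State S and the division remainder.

S(g_1, g_3) = -\tfrac{10}{3}ab + 2a + \tfrac{8}{3}b; remainder on division = 2a - 4.

lcm(LM(g_1), LM(g_3)) = a^{2}b.
S = (lcm/LT(g_1))·g_1 − (lcm/LT(g_3))·g_3 = -\tfrac{10}{3}ab + 2a + \tfrac{8}{3}b.
Reduce S modulo (g_1, g_2, g_3, g_4) in that order:
  leading term ab: subtract (-\tfrac{5}{3})·g_1 from -\tfrac{10}{3}ab + 2a + \tfrac{8}{3}b → 2a - \tfrac{32}{3}b + \tfrac{20}{3}
  leading term a: no divisor's leading term divides it; move 2a to the remainder.
  leading term b: subtract (\tfrac{128}{45})·g_4 from -\tfrac{32}{3}b + \tfrac{20}{3} → -4
  leading term 1: no divisor's leading term divides it; move -4 to the remainder.
The remainder 2a - 4 is nonzero, so it would be added as the next basis element.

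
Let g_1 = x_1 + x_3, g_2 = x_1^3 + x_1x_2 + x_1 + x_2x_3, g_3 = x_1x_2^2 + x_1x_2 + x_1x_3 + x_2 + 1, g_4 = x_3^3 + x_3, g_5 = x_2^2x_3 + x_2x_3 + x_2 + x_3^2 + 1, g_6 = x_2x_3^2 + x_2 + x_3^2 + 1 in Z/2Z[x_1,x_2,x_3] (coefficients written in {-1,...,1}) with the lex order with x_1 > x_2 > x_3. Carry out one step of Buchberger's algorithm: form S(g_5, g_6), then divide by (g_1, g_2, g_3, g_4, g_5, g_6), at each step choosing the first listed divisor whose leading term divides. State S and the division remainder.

lcm(LM(g_5), LM(g_6)) = x_2^2x_3^2.
S = (lcm/LT(g_5))·g_5 − (lcm/LT(g_6))·g_6 = x_2^2 + x_2x_3 + x_2 + x_3^3 + x_3.
Reduce S modulo (g_1, g_2, g_3, g_4, g_5, g_6) in that order:
  leading term x_2^2: no divisor's leading term divides it; move x_2^2 to the remainder.
  leading term x_2x_3: no divisor's leading term divides it; move x_2x_3 to the remainder.
  leading term x_2: no divisor's leading term divides it; move x_2 to the remainder.
  leading term x_3^3: subtract (1)·g_4 from x_3^3 + x_3 → 0
The remainder x_2^2 + x_2x_3 + x_2 is nonzero, so it would be added as the next basis element.
This is the inner loop of Buchberger's algorithm — each nonzero remainder becomes a new basis element.

S(g_5, g_6) = x_2^2 + x_2x_3 + x_2 + x_3^3 + x_3; remainder on division = x_2^2 + x_2x_3 + x_2.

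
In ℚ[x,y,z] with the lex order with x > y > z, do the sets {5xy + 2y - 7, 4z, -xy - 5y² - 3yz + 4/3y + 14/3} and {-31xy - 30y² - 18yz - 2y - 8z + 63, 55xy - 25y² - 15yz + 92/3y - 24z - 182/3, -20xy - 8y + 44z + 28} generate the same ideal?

Two ideals are equal iff their reduced Gröbner bases coincide (the reduced basis is unique for a fixed ordering).
Buchberger on the first generating set:
f_1 = 5xy + 2y - 7, LT = xy.
f_2 = 4z, LT = z.
f_3 = -xy - 5y² - 3yz + 4/3y + 14/3, LT = xy.

S(f_1,f_3): lcm = xy. S = -5y² - 3yz + 26/15y + 49/15.
  leading term y²: no divisor's leading term divides it; move -5y² to the remainder.
  leading term yz: subtract (-¾y)·f_2 from -3yz + 26/15y + 49/15 → 26/15y + 49/15
  leading term y: no divisor's leading term divides it; move 26/15y to the remainder.
  leading term 1: no divisor's leading term divides it; move 49/15 to the remainder.
  remainder -5y² + 26/15y + 49/15 ≠ 0; add g_4 = -5y² + 26/15y + 49/15 to the basis.

S(f_1,g_4): lcm = xy². S = 26/75xy + 49/75x + ⅖y² - 7/5y.
  leading term xy: subtract (26/375)·f_1 from 26/75xy + 49/75x + ⅖y² - 7/5y → 49/75x + ⅖y² - 577/375y + 182/375
  leading term x: no divisor's leading term divides it; move 49/75x to the remainder.
  leading term y²: subtract (-2/25)·g_4 from ⅖y² - 577/375y + 182/375 → -7/5y + 56/75
  leading term y: no divisor's leading term divides it; move -7/5y to the remainder.
  leading term 1: no divisor's leading term divides it; move 56/75 to the remainder.
  remainder 49/75x - 7/5y + 56/75 ≠ 0; add g_5 = 49/75x - 7/5y + 56/75 to the basis.

The other S-polynomials (S(f_1,f_2), S(f_2,f_3), S(f_2,g_4), S(f_3,g_4), S(f_1,g_5), S(f_2,g_5), S(f_3,g_5), S(g_4,g_5)) all reduce to 0 modulo the current basis, so we have a Gröbner basis.
Inter-reduce: drop elements whose leading term is divisible by another's, tail-reduce, and make monic.
Reduced Gröbner basis: {x - 15/7y + 8/7, y² - 26/75y - 49/75, z}.

Buchberger on the second generating set:
h_1 = -31xy - 30y² - 18yz - 2y - 8z + 63, LT = xy.
h_2 = 55xy - 25y² - 15yz + 92/3y - 24z - 182/3, LT = xy.
h_3 = -20xy - 8y + 44z + 28, LT = xy.

S(h_1,h_2): lcm = xy. S = 485/341y² + 291/341yz - 2522/5115y + 1184/1705z - 4753/5115.
  leading term y²: no divisor's leading term divides it; move 485/341y² to the remainder.
  leading term yz: no divisor's leading term divides it; move 291/341yz to the remainder.
  leading term y: no divisor's leading term divides it; move -2522/5115y to the remainder.
  leading term z: no divisor's leading term divides it; move 1184/1705z to the remainder.
  leading term 1: no divisor's leading term divides it; move -4753/5115 to the remainder.
  remainder 485/341y² + 291/341yz - 2522/5115y + 1184/1705z - 4753/5115 ≠ 0; add k_4 = 485/341y² + 291/341yz - 2522/5115y + 1184/1705z - 4753/5115 to the basis.

S(h_1,h_3): lcm = xy. S = 30/31y² + 18/31yz - 52/155y + 381/155z - 98/155.
  leading term y²: subtract (66/97)·k_4 from 30/31y² + 18/31yz - 52/155y + 381/155z - 98/155 → 963/485z
  leading term z: no divisor's leading term divides it; move 963/485z to the remainder.
  remainder 963/485z ≠ 0; add k_5 = 963/485z to the basis.

S(h_1,k_4): lcm = xy². S = -⅗xyz + 26/75xy - 1184/2425xz + 49/75x + 30/31y³ + 18/31y²z + 2/31y² + 8/31yz - 63/31y.
  leading term xyz: subtract (3/155z)·h_1 from -⅗xyz + 26/75xy - 1184/2425xz + 49/75x + 30/31y³ + 18/31y²z + 2/31y² + 8/31yz - 63/31y → 26/75xy - 1184/2425xz + 49/75x + 30/31y³ + 36/31y²z + 2/31y² + 54/155yz² + 46/155yz - 63/31y + 24/155z² - 189/155z
  leading term xy: subtract (-26/2325)·h_1 from 26/75xy - 1184/2425xz + 49/75x + 30/31y³ + 36/31y²z + 2/31y² + 54/155yz² + 46/155yz - 63/31y + 24/155z² - 189/155z → -1184/2425xz + 49/75x + 30/31y³ + 36/31y²z - 42/155y² + 54/155yz² + 74/775yz - 4777/2325y + 24/155z² - 3043/2325z + 546/775
  leading term xz: subtract (-1184/4815x)·k_5 from -1184/2425xz + 49/75x + 30/31y³ + 36/31y²z - 42/155y² + 54/155yz² + 74/775yz - 4777/2325y + 24/155z² - 3043/2325z + 546/775 → 49/75x + 30/31y³ + 36/31y²z - 42/155y² + 54/155yz² + 74/775yz - 4777/2325y + 24/155z² - 3043/2325z + 546/775
  leading term x: no divisor's leading term divides it; move 49/75x to the remainder.
  leading term y³: subtract (66/97y)·k_4 from 30/31y³ + 36/31y²z - 42/155y² + 54/155yz² + 74/775yz - 4777/2325y + 24/155z² - 3043/2325z + 546/775 → 18/31y²z + 2/31y² + 54/155yz² - 28342/75175yz - 3307/2325y + 24/155z² - 3043/2325z + 546/775
  leading term y²z: subtract (198/485z)·k_4 from 18/31y²z + 2/31y² + 54/155yz² - 28342/75175yz - 3307/2325y + 24/155z² - 3043/2325z + 546/775 → 2/31y² - 2642/15035yz - 3307/2325y - 312/2425z² - 2161/2325z + 546/775
  leading term y²: subtract (22/485)·k_4 from 2/31y² - 2642/15035yz - 3307/2325y - 312/2425z² - 2161/2325z + 546/775 → -104/485yz - 7/5y - 312/2425z² - 6991/7275z + 56/75
  leading term yz: subtract (-104/963y)·k_5 from -104/485yz - 7/5y - 312/2425z² - 6991/7275z + 56/75 → -7/5y - 312/2425z² - 6991/7275z + 56/75
  leading term y: no divisor's leading term divides it; move -7/5y to the remainder.
  leading term z²: subtract (-104/1605z)·k_5 from -312/2425z² - 6991/7275z + 56/75 → -6991/7275z + 56/75
  leading term z: subtract (-6991/14445)·k_5 from -6991/7275z + 56/75 → 56/75
  leading term 1: no divisor's leading term divides it; move 56/75 to the remainder.
  remainder 49/75x - 7/5y + 56/75 ≠ 0; add k_6 = 49/75x - 7/5y + 56/75 to the basis.

The other S-polynomials (S(h_2,h_3), S(h_2,k_4), S(h_3,k_4), S(h_1,k_5), S(h_2,k_5), S(h_3,k_5), S(k_4,k_5), S(h_1,k_6), S(h_2,k_6), S(h_3,k_6), S(k_4,k_6), S(k_5,k_6)) all reduce to 0 modulo the current basis, so we have a Gröbner basis.
Inter-reduce: drop elements whose leading term is divisible by another's, tail-reduce, and make monic.
Reduced Gröbner basis: {x - 15/7y + 8/7, y² - 26/75y - 49/75, z}.

The two bases agree; hence the ideals are identical.
The choice of monomial ordering does not affect the verdict — as long as both bases are computed under the same ordering, their equality decides ideal equality.

Yes, the ideals are equal.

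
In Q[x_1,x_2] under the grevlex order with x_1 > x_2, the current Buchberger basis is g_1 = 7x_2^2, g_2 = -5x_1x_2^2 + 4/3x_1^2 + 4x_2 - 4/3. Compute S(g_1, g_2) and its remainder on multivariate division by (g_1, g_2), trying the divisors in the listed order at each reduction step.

lcm(LM(g_1), LM(g_2)) = x_1x_2^2.
S = (lcm/LT(g_1))·g_1 − (lcm/LT(g_2))·g_2 = 4/15x_1^2 + 4/5x_2 - 4/15.
Reduce S modulo (g_1, g_2) in that order:
  leading term x_1^2: no divisor's leading term divides it; move 4/15x_1^2 to the remainder.
  leading term x_2: no divisor's leading term divides it; move 4/5x_2 to the remainder.
  leading term 1: no divisor's leading term divides it; move -4/15 to the remainder.
The remainder 4/15x_1^2 + 4/5x_2 - 4/15 is nonzero, so it would be added as the next basis element.

S(g_1, g_2) = 4/15x_1^2 + 4/5x_2 - 4/15; remainder on division = 4/15x_1^2 + 4/5x_2 - 4/15.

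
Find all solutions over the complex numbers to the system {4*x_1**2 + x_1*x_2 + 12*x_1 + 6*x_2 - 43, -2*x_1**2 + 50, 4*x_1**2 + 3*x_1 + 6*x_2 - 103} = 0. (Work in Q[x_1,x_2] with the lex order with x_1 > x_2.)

Compute a lex Gröbner basis by Buchberger's algorithm.
f_1 = 4*x_1**2 + x_1*x_2 + 12*x_1 + 6*x_2 - 43, LT = x_1**2.
f_2 = -2*x_1**2 + 50, LT = x_1**2.
f_3 = 4*x_1**2 + 3*x_1 + 6*x_2 - 103, LT = x_1**2.

S(f_1,f_2): lcm = x_1**2. S = 1/4*x_1*x_2 + 3*x_1 + 3/2*x_2 + 57/4.
  leading term x_1*x_2: no divisor's leading term divides it; move 1/4*x_1*x_2 to the remainder.
  leading term x_1: no divisor's leading term divides it; move 3*x_1 to the remainder.
  leading term x_2: no divisor's leading term divides it; move 3/2*x_2 to the remainder.
  leading term 1: no divisor's leading term divides it; move 57/4 to the remainder.
  remainder 1/4*x_1*x_2 + 3*x_1 + 3/2*x_2 + 57/4 ≠ 0; add h_4 = 1/4*x_1*x_2 + 3*x_1 + 3/2*x_2 + 57/4 to the basis.

S(f_1,f_3): lcm = x_1**2. S = 1/4*x_1*x_2 + 9/4*x_1 + 15.
  leading term x_1*x_2: subtract (1)·h_4 from 1/4*x_1*x_2 + 9/4*x_1 + 15 → -3/4*x_1 - 3/2*x_2 + 3/4
  leading term x_1: no divisor's leading term divides it; move -3/4*x_1 to the remainder.
  leading term x_2: no divisor's leading term divides it; move -3/2*x_2 to the remainder.
  leading term 1: no divisor's leading term divides it; move 3/4 to the remainder.
  remainder -3/4*x_1 - 3/2*x_2 + 3/4 ≠ 0; add h_5 = -3/4*x_1 - 3/2*x_2 + 3/4 to the basis.

S(f_1,h_4): lcm = x_1**2*x_2. S = -12*x_1**2 + 1/4*x_1*x_2**2 - 3*x_1*x_2 - 57*x_1 + 3/2*x_2**2 - 43/4*x_2.
  leading term x_1**2: subtract (-3)·f_1 from -12*x_1**2 + 1/4*x_1*x_2**2 - 3*x_1*x_2 - 57*x_1 + 3/2*x_2**2 - 43/4*x_2 → 1/4*x_1*x_2**2 - 21*x_1 + 3/2*x_2**2 + 29/4*x_2 - 129
  leading term x_1*x_2**2: subtract (x_2)·h_4 from 1/4*x_1*x_2**2 - 21*x_1 + 3/2*x_2**2 + 29/4*x_2 - 129 → -3*x_1*x_2 - 21*x_1 - 7*x_2 - 129
  leading term x_1*x_2: subtract (-12)·h_4 from -3*x_1*x_2 - 21*x_1 - 7*x_2 - 129 → 15*x_1 + 11*x_2 + 42
  leading term x_1: subtract (-20)·h_5 from 15*x_1 + 11*x_2 + 42 → -19*x_2 + 57
  leading term x_2: no divisor's leading term divides it; move -19*x_2 to the remainder.
  leading term 1: no divisor's leading term divides it; move 57 to the remainder.
  remainder -19*x_2 + 57 ≠ 0; add h_6 = -19*x_2 + 57 to the basis.

The other S-polynomials (S(f_2,f_3), S(f_2,h_4), S(f_3,h_4), S(f_1,h_5), S(f_2,h_5), S(f_3,h_5), S(h_4,h_5), S(f_1,h_6), S(f_2,h_6), S(f_3,h_6), S(h_4,h_6), S(h_5,h_6)) all reduce to 0 modulo the current basis, so we have a Gröbner basis.
Inter-reduce: drop elements whose leading term is divisible by another's, tail-reduce, and make monic.
Reduced Gröbner basis: {x_1 + 5, x_2 - 3}.

Since the basis is lex-ordered, x_2 - 3 is univariate in x_2. Its roots are {3}. Back-substituting each root into the other basis elements fixes the other coordinates.
  x_2 = 3: the earlier basis element becomes x_1 + 5 = 0, giving x_1 = -5 — point (-5, 3).

{(-5, 3)}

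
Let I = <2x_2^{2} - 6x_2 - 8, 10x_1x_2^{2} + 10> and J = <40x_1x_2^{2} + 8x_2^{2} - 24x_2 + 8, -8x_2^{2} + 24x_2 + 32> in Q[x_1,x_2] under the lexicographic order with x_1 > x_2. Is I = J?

For a fixed monomial order, each ideal has a unique reduced Gröbner basis; comparing bases decides equality.
Buchberger on the first generating set:
f_1 = 2x_2^{2} - 6x_2 - 8, LT = x_2^{2}.
f_2 = 10x_1x_2^{2} + 10, LT = x_1x_2^{2}.

S(f_1,f_2): lcm = x_1x_2^{2}. S = -3x_1x_2 - 4x_1 - 1.
  leading term x_1x_2: no divisor's leading term divides it; move -3x_1x_2 to the remainder.
  leading term x_1: no divisor's leading term divides it; move -4x_1 to the remainder.
  leading term 1: no divisor's leading term divides it; move -1 to the remainder.
  remainder -3x_1x_2 - 4x_1 - 1 ≠ 0; add g_3 = -3x_1x_2 - 4x_1 - 1 to the basis.

S(f_1,g_3): lcm = x_1x_2^{2}. S = -\tfrac{13}{3}x_1x_2 - 4x_1 - \tfrac{1}{3}x_2.
  leading term x_1x_2: subtract (\tfrac{13}{9})·g_3 from -\tfrac{13}{3}x_1x_2 - 4x_1 - \tfrac{1}{3}x_2 → \tfrac{16}{9}x_1 - \tfrac{1}{3}x_2 + \tfrac{13}{9}
  leading term x_1: no divisor's leading term divides it; move \tfrac{16}{9}x_1 to the remainder.
  leading term x_2: no divisor's leading term divides it; move -\tfrac{1}{3}x_2 to the remainder.
  leading term 1: no divisor's leading term divides it; move \tfrac{13}{9} to the remainder.
  remainder \tfrac{16}{9}x_1 - \tfrac{1}{3}x_2 + \tfrac{13}{9} ≠ 0; add g_4 = \tfrac{16}{9}x_1 - \tfrac{1}{3}x_2 + \tfrac{13}{9} to the basis.

The other S-polynomials (S(f_2,g_3), S(f_1,g_4), S(f_2,g_4), S(g_3,g_4)) all reduce to 0 modulo the current basis, so we have a Gröbner basis.
Inter-reduce: drop elements whose leading term is divisible by another's, tail-reduce, and make monic.
Reduced Gröbner basis: {x_1 - \tfrac{3}{16}x_2 + \tfrac{13}{16}, x_2^{2} - 3x_2 - 4}.

Buchberger on the second generating set:
h_1 = 40x_1x_2^{2} + 8x_2^{2} - 24x_2 + 8, LT = x_1x_2^{2}.
h_2 = -8x_2^{2} + 24x_2 + 32, LT = x_2^{2}.

S(h_1,h_2): lcm = x_1x_2^{2}. S = 3x_1x_2 + 4x_1 + \tfrac{1}{5}x_2^{2} - \tfrac{3}{5}x_2 + \tfrac{1}{5}.
  leading term x_1x_2: no divisor's leading term divides it; move 3x_1x_2 to the remainder.
  leading term x_1: no divisor's leading term divides it; move 4x_1 to the remainder.
  leading term x_2^{2}: subtract (-\tfrac{1}{40})·h_2 from \tfrac{1}{5}x_2^{2} - \tfrac{3}{5}x_2 + \tfrac{1}{5} → 1
  leading term 1: no divisor's leading term divides it; move 1 to the remainder.
  remainder 3x_1x_2 + 4x_1 + 1 ≠ 0; add k_3 = 3x_1x_2 + 4x_1 + 1 to the basis.

S(h_1,k_3): lcm = x_1x_2^{2}. S = -\tfrac{4}{3}x_1x_2 + \tfrac{1}{5}x_2^{2} - \tfrac{14}{15}x_2 + \tfrac{1}{5}.
  leading term x_1x_2: subtract (-\tfrac{4}{9})·k_3 from -\tfrac{4}{3}x_1x_2 + \tfrac{1}{5}x_2^{2} - \tfrac{14}{15}x_2 + \tfrac{1}{5} → \tfrac{16}{9}x_1 + \tfrac{1}{5}x_2^{2} - \tfrac{14}{15}x_2 + \tfrac{29}{45}
  leading term x_1: no divisor's leading term divides it; move \tfrac{16}{9}x_1 to the remainder.
  leading term x_2^{2}: subtract (-\tfrac{1}{40})·h_2 from \tfrac{1}{5}x_2^{2} - \tfrac{14}{15}x_2 + \tfrac{29}{45} → -\tfrac{1}{3}x_2 + \tfrac{13}{9}
  leading term x_2: no divisor's leading term divides it; move -\tfrac{1}{3}x_2 to the remainder.
  leading term 1: no divisor's leading term divides it; move \tfrac{13}{9} to the remainder.
  remainder \tfrac{16}{9}x_1 - \tfrac{1}{3}x_2 + \tfrac{13}{9} ≠ 0; add k_4 = \tfrac{16}{9}x_1 - \tfrac{1}{3}x_2 + \tfrac{13}{9} to the basis.

The other S-polynomials (S(h_2,k_3), S(h_1,k_4), S(h_2,k_4), S(k_3,k_4)) all reduce to 0 modulo the current basis, so we have a Gröbner basis.
Inter-reduce: drop elements whose leading term is divisible by another's, tail-reduce, and make monic.
Reduced Gröbner basis: {x_1 - \tfrac{3}{16}x_2 + \tfrac{13}{16}, x_2^{2} - 3x_2 - 4}.

These coincide, so the ideals are equal.

Yes, the ideals are equal.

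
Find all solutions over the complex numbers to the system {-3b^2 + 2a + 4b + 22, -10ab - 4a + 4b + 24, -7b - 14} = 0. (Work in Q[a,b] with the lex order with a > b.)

{(-1, -2)}

Compute a lex Gröbner basis by Buchberger's algorithm.
f_1 = 2a - 3b^2 + 4b + 22, LT = a.
f_2 = -10ab - 4a + 4b + 24, LT = ab.
f_3 = -7b - 14, LT = b.

The S-polynomials (S(f_1,f_2), S(f_1,f_3), S(f_2,f_3)) all reduce to 0 modulo the current basis, so we have a Gröbner basis.
Inter-reduce: drop elements whose leading term is divisible by another's, tail-reduce, and make monic.
Reduced Gröbner basis: {a + 1, b + 2}.

The lex basis is triangular: the last element involves only b. Solving b + 2 = 0 gives b ∈ {-2}; substituting each value into the earlier elements determines the remaining variables.
  b = -2: the earlier basis element becomes a + 1 = 0, giving a = -1 — point (-1, -2).
Zero-dimensionality of the ideal guarantees finitely many solutions over ℂ.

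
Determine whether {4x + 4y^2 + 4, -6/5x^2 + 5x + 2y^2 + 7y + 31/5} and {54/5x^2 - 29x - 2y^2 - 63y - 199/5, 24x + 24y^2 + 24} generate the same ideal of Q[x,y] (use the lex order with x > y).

Since reduced Gröbner bases are canonical representatives of ideals under a given ordering, it suffices to compute and compare them.
Buchberger on the first generating set:
f_1 = 4x + 4y^2 + 4, LT = x.
f_2 = -6/5x^2 + 5x + 2y^2 + 7y + 31/5, LT = x^2.

S(f_1,f_2): lcm = x^2. S = xy^2 + 31/6x + 5/3y^2 + 35/6y + 31/6.
  reduce S modulo (f_1, f_2):
  remainder -y^4 - 9/2y^2 + 35/6y ≠ 0; add g_3 = -y^4 - 9/2y^2 + 35/6y to the basis.

The other S-polynomials (S(f_1,g_3), S(f_2,g_3)) all reduce to 0 modulo the current basis, so we have a Gröbner basis.
Inter-reduce: drop elements whose leading term is divisible by another's, tail-reduce, and make monic.
Reduced Gröbner basis: {x + y^2 + 1, y^4 + 9/2y^2 - 35/6y}.

Buchberger on the second generating set:
h_1 = 54/5x^2 - 29x - 2y^2 - 63y - 199/5, LT = x^2.
h_2 = 24x + 24y^2 + 24, LT = x.

S(h_1,h_2): lcm = x^2. S = -xy^2 - 199/54x - 5/27y^2 - 35/6y - 199/54.
  reduce S modulo (h_1, h_2):
  remainder y^4 + 9/2y^2 - 35/6y ≠ 0; add k_3 = y^4 + 9/2y^2 - 35/6y to the basis.

The other S-polynomials (S(h_1,k_3), S(h_2,k_3)) all reduce to 0 modulo the current basis, so we have a Gröbner basis.
Inter-reduce: drop elements whose leading term is divisible by another's, tail-reduce, and make monic.
Reduced Gröbner basis: {x + y^2 + 1, y^4 + 9/2y^2 - 35/6y}.

These coincide, so the ideals are equal.

Yes, the ideals are equal.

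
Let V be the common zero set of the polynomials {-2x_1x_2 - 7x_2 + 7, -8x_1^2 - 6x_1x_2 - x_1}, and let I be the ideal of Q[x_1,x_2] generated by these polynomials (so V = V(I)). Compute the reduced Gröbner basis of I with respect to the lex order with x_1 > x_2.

This is the nonlinear analogue of row-reducing a linear system.

f_1 = -2x_1x_2 - 7x_2 + 7, LT = x_1x_2.
f_2 = -8x_1^2 - 6x_1x_2 - x_1, LT = x_1^2.

S(f_1,f_2): lcm = x_1^2x_2. S = -3/4x_1x_2^2 + 27/8x_1x_2 - 7/2x_1.
  leading term x_1x_2^2: subtract (3/8x_2)·f_1 from -3/4x_1x_2^2 + 27/8x_1x_2 - 7/2x_1 → 27/8x_1x_2 - 7/2x_1 + 21/8x_2^2 - 21/8x_2
  leading term x_1x_2: subtract (-27/16)·f_1 from 27/8x_1x_2 - 7/2x_1 + 21/8x_2^2 - 21/8x_2 → -7/2x_1 + 21/8x_2^2 - 231/16x_2 + 189/16
  leading term x_1: no divisor's leading term divides it; move -7/2x_1 to the remainder.
  leading term x_2^2: no divisor's leading term divides it; move 21/8x_2^2 to the remainder.
  leading term x_2: no divisor's leading term divides it; move -231/16x_2 to the remainder.
  leading term 1: no divisor's leading term divides it; move 189/16 to the remainder.
  remainder -7/2x_1 + 21/8x_2^2 - 231/16x_2 + 189/16 ≠ 0; add g_3 = -7/2x_1 + 21/8x_2^2 - 231/16x_2 + 189/16 to the basis.

S(f_1,g_3): lcm = x_1x_2. S = 3/4x_2^3 - 33/8x_2^2 + 55/8x_2 - 7/2.
  leading term x_2^3: no divisor's leading term divides it; move 3/4x_2^3 to the remainder.
  leading term x_2^2: no divisor's leading term divides it; move -33/8x_2^2 to the remainder.
  leading term x_2: no divisor's leading term divides it; move 55/8x_2 to the remainder.
  leading term 1: no divisor's leading term divides it; move -7/2 to the remainder.
  remainder 3/4x_2^3 - 33/8x_2^2 + 55/8x_2 - 7/2 ≠ 0; add g_4 = 3/4x_2^3 - 33/8x_2^2 + 55/8x_2 - 7/2 to the basis.

The other S-polynomials (S(f_2,g_3), S(f_1,g_4), S(f_2,g_4), S(g_3,g_4)) all reduce to 0 modulo the current basis, so we have a Gröbner basis.
Inter-reduce: drop elements whose leading term is divisible by another's, tail-reduce, and make monic.

G = {x_1 - 3/4x_2^2 + 33/8x_2 - 27/8, x_2^3 - 11/2x_2^2 + 55/6x_2 - 14/3}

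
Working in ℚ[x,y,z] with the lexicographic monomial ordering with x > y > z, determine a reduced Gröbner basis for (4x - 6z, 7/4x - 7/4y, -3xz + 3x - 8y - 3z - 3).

G = {x - 3/2z, y - 3/2z, z² + 7/3z + ⅔}

This is the nonlinear analogue of row-reducing a linear system.

f_1 = 4x - 6z, LT = x.
f_2 = 7/4x - 7/4y, LT = x.
f_3 = -3xz + 3x - 8y - 3z - 3, LT = xz.

S(f_1,f_2): lcm = x. S = y - 3/2z.
  reduce S modulo (f_1, f_2, f_3):
  remainder y - 3/2z ≠ 0; add g_4 = y - 3/2z to the basis.

S(f_1,f_3): lcm = xz. S = x - 8/3y - 3/2z² - z - 1.
  reduce S modulo (f_1, f_2, f_3, g_4):
  remainder -3/2z² - 7/2z - 1 ≠ 0; add g_5 = -3/2z² - 7/2z - 1 to the basis.

The other S-polynomials (S(f_2,f_3), S(f_1,g_4), S(f_2,g_4), S(f_3,g_4), S(f_1,g_5), S(f_2,g_5), S(f_3,g_5), S(g_4,g_5)) all reduce to 0 modulo the current basis, so we have a Gröbner basis.
Inter-reduce: drop elements whose leading term is divisible by another's, tail-reduce, and make monic.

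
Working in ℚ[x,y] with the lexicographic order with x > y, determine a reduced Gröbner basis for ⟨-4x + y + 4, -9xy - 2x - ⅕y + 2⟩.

G = {x - ¼y - 1, y² + 194/45y}

This is the nonlinear analogue of row-reducing a linear system.

f_1 = -4x + y + 4, LT = x.
f_2 = -9xy - 2x - ⅕y + 2, LT = xy.

S(f_1,f_2): lcm = xy. S = -2/9x - ¼y² - 46/45y + 2/9.
  reduce S modulo (f_1, f_2):
  remainder -¼y² - 97/90y ≠ 0; add g_3 = -¼y² - 97/90y to the basis.

The other S-polynomials (S(f_1,g_3), S(f_2,g_3)) all reduce to 0 modulo the current basis, so we have a Gröbner basis.
Inter-reduce: drop elements whose leading term is divisible by another's, tail-reduce, and make monic.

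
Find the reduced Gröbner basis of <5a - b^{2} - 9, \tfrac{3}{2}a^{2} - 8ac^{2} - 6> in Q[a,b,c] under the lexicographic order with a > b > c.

G = {a - \tfrac{1}{5}b^{2} - \tfrac{9}{5}, b^{4} - \tfrac{80}{3}b^{2}c^{2} + 18b^{2} - 240c^{2} - 19}

The reduced Gröbner basis is the canonical form of the ideal for this ordering.

f_1 = 5a - b^{2} - 9, LT = a.
f_2 = \tfrac{3}{2}a^{2} - 8ac^{2} - 6, LT = a^{2}.

S(f_1,f_2): lcm = a^{2}. S = -\tfrac{1}{5}ab^{2} + \tfrac{16}{3}ac^{2} - \tfrac{9}{5}a + 4.
  reduce S modulo (f_1, f_2):
  remainder -\tfrac{1}{25}b^{4} + \tfrac{16}{15}b^{2}c^{2} - \tfrac{18}{25}b^{2} + \tfrac{48}{5}c^{2} + \tfrac{19}{25} ≠ 0; add g_3 = -\tfrac{1}{25}b^{4} + \tfrac{16}{15}b^{2}c^{2} - \tfrac{18}{25}b^{2} + \tfrac{48}{5}c^{2} + \tfrac{19}{25} to the basis.

The other S-polynomials (S(f_1,g_3), S(f_2,g_3)) all reduce to 0 modulo the current basis, so we have a Gröbner basis.
Inter-reduce: drop elements whose leading term is divisible by another's, tail-reduce, and make monic.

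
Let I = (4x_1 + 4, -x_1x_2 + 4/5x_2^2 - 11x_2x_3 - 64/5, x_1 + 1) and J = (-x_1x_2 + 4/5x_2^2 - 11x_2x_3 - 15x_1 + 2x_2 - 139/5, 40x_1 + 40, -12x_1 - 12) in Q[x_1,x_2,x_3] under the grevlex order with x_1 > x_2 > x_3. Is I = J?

No, the ideals differ.

Equality of ideals is decidable: compute both reduced Gröbner bases (unique for the ordering) and check whether they agree.
Buchberger on the first generating set:
f_1 = 4x_1 + 4, LT = x_1.
f_2 = -x_1x_2 + 4/5x_2^2 - 11x_2x_3 - 64/5, LT = x_1x_2.
f_3 = x_1 + 1, LT = x_1.

S(f_1,f_2): lcm = x_1x_2. S = 4/5x_2^2 - 11x_2x_3 + x_2 - 64/5.
  leading term x_2^2: no divisor's leading term divides it; move 4/5x_2^2 to the remainder.
  leading term x_2x_3: no divisor's leading term divides it; move -11x_2x_3 to the remainder.
  leading term x_2: no divisor's leading term divides it; move x_2 to the remainder.
  leading term 1: no divisor's leading term divides it; move -64/5 to the remainder.
  remainder 4/5x_2^2 - 11x_2x_3 + x_2 - 64/5 ≠ 0; add g_4 = 4/5x_2^2 - 11x_2x_3 + x_2 - 64/5 to the basis.

S(f_1,f_3): lcm = x_1. S = 0.
  remainder 0.

S(f_2,f_3): lcm = x_1x_2. S = -4/5x_2^2 + 11x_2x_3 - x_2 + 64/5.
  leading term x_2^2: subtract (-1)·g_4 from -4/5x_2^2 + 11x_2x_3 - x_2 + 64/5 → 0
  remainder 0.

S(f_1,g_4): leading monomials are coprime, so the S-polynomial reduces to 0 (Buchberger's first criterion).
S(f_2,g_4): lcm = x_1x_2^2. S = -4/5x_2^3 + 55/4x_1x_2x_3 + 11x_2^2x_3 - 5/4x_1x_2 + 16x_1 + 64/5x_2.
  leading term x_2^3: subtract (-x_2)·g_4 from -4/5x_2^3 + 55/4x_1x_2x_3 + 11x_2^2x_3 - 5/4x_1x_2 + 16x_1 + 64/5x_2 → 55/4x_1x_2x_3 - 5/4x_1x_2 + x_2^2 + 16x_1
  leading term x_1x_2x_3: subtract (55/16x_2x_3)·f_1 from 55/4x_1x_2x_3 - 5/4x_1x_2 + x_2^2 + 16x_1 → -5/4x_1x_2 + x_2^2 - 55/4x_2x_3 + 16x_1
  leading term x_1x_2: subtract (-5/16x_2)·f_1 from -5/4x_1x_2 + x_2^2 - 55/4x_2x_3 + 16x_1 → x_2^2 - 55/4x_2x_3 + 16x_1 + 5/4x_2
  leading term x_2^2: subtract (5/4)·g_4 from x_2^2 - 55/4x_2x_3 + 16x_1 + 5/4x_2 → 16x_1 + 16
  leading term x_1: subtract (4)·f_1 from 16x_1 + 16 → 0
  remainder 0.

S(f_3,g_4): leading monomials are coprime, so the S-polynomial reduces to 0 (Buchberger's first criterion).
Every S-polynomial of the final basis reduces to 0, so we have a Gröbner basis.
Inter-reduce: drop elements whose leading term is divisible by another's, tail-reduce, and make monic.
Reduced Gröbner basis: {x_2^2 - 55/4x_2x_3 + 5/4x_2 - 16, x_1 + 1}.

Buchberger on the second generating set:
h_1 = -x_1x_2 + 4/5x_2^2 - 11x_2x_3 - 15x_1 + 2x_2 - 139/5, LT = x_1x_2.
h_2 = 40x_1 + 40, LT = x_1.
h_3 = -12x_1 - 12, LT = x_1.

S(h_1,h_2): lcm = x_1x_2. S = -4/5x_2^2 + 11x_2x_3 + 15x_1 - 3x_2 + 139/5.
  leading term x_2^2: no divisor's leading term divides it; move -4/5x_2^2 to the remainder.
  leading term x_2x_3: no divisor's leading term divides it; move 11x_2x_3 to the remainder.
  leading term x_1: subtract (3/8)·h_2 from 15x_1 - 3x_2 + 139/5 → -3x_2 + 64/5
  leading term x_2: no divisor's leading term divides it; move -3x_2 to the remainder.
  leading term 1: no divisor's leading term divides it; move 64/5 to the remainder.
  remainder -4/5x_2^2 + 11x_2x_3 - 3x_2 + 64/5 ≠ 0; add k_4 = -4/5x_2^2 + 11x_2x_3 - 3x_2 + 64/5 to the basis.

S(h_1,h_3): lcm = x_1x_2. S = -4/5x_2^2 + 11x_2x_3 + 15x_1 - 3x_2 + 139/5.
  leading term x_2^2: subtract (1)·k_4 from -4/5x_2^2 + 11x_2x_3 + 15x_1 - 3x_2 + 139/5 → 15x_1 + 15
  leading term x_1: subtract (3/8)·h_2 from 15x_1 + 15 → 0
  remainder 0.

S(h_2,h_3): lcm = x_1. S = 0.
  remainder 0.

S(h_1,k_4): lcm = x_1x_2^2. S = -4/5x_2^3 + 55/4x_1x_2x_3 + 11x_2^2x_3 + 45/4x_1x_2 - 2x_2^2 + 16x_1 + 139/5x_2.
  leading term x_2^3: subtract (x_2)·k_4 from -4/5x_2^3 + 55/4x_1x_2x_3 + 11x_2^2x_3 + 45/4x_1x_2 - 2x_2^2 + 16x_1 + 139/5x_2 → 55/4x_1x_2x_3 + 45/4x_1x_2 + x_2^2 + 16x_1 + 15x_2
  leading term x_1x_2x_3: subtract (-55/4x_3)·h_1 from 55/4x_1x_2x_3 + 45/4x_1x_2 + x_2^2 + 16x_1 + 15x_2 → 11x_2^2x_3 - 605/4x_2x_3^2 + 45/4x_1x_2 + x_2^2 - 825/4x_1x_3 + 55/2x_2x_3 + 16x_1 + 15x_2 - 1529/4x_3
  leading term x_2^2x_3: subtract (-55/4x_3)·k_4 from 11x_2^2x_3 - 605/4x_2x_3^2 + 45/4x_1x_2 + x_2^2 - 825/4x_1x_3 + 55/2x_2x_3 + 16x_1 + 15x_2 - 1529/4x_3 → 45/4x_1x_2 + x_2^2 - 825/4x_1x_3 - 55/4x_2x_3 + 16x_1 + 15x_2 - 825/4x_3
  leading term x_1x_2: subtract (-45/4)·h_1 from 45/4x_1x_2 + x_2^2 - 825/4x_1x_3 - 55/4x_2x_3 + 16x_1 + 15x_2 - 825/4x_3 → 10x_2^2 - 825/4x_1x_3 - 275/2x_2x_3 - 611/4x_1 + 75/2x_2 - 825/4x_3 - 1251/4
  leading term x_2^2: subtract (-25/2)·k_4 from 10x_2^2 - 825/4x_1x_3 - 275/2x_2x_3 - 611/4x_1 + 75/2x_2 - 825/4x_3 - 1251/4 → -825/4x_1x_3 - 611/4x_1 - 825/4x_3 - 611/4
  leading term x_1x_3: subtract (-165/32x_3)·h_2 from -825/4x_1x_3 - 611/4x_1 - 825/4x_3 - 611/4 → -611/4x_1 - 611/4
  leading term x_1: subtract (-611/160)·h_2 from -611/4x_1 - 611/4 → 0
  remainder 0.

S(h_2,k_4): leading monomials are coprime, so the S-polynomial reduces to 0 (Buchberger's first criterion).
S(h_3,k_4): leading monomials are coprime, so the S-polynomial reduces to 0 (Buchberger's first criterion).
Every S-polynomial of the final basis reduces to 0, so we have a Gröbner basis.
Inter-reduce: drop elements whose leading term is divisible by another's, tail-reduce, and make monic.
Reduced Gröbner basis: {x_2^2 - 55/4x_2x_3 + 15/4x_2 - 16, x_1 + 1}.

The bases are distinct; the ideals are different.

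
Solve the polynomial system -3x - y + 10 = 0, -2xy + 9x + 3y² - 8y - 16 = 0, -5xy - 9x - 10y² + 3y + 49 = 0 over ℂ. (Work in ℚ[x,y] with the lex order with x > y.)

Compute a lex Gröbner basis by Buchberger's algorithm.
f_1 = -3x - y + 10, LT = x.
f_2 = -2xy + 9x + 3y² - 8y - 16, LT = xy.
f_3 = -5xy - 9x - 10y² + 3y + 49, LT = xy.

S(f_1,f_2): lcm = xy. S = 9/2x + 11/6y² - 22/3y - 8.
  leading term x: subtract (-3/2)·f_1 from 9/2x + 11/6y² - 22/3y - 8 → 11/6y² - 53/6y + 7
  leading term y²: no divisor's leading term divides it; move 11/6y² to the remainder.
  leading term y: no divisor's leading term divides it; move -53/6y to the remainder.
  leading term 1: no divisor's leading term divides it; move 7 to the remainder.
  remainder 11/6y² - 53/6y + 7 ≠ 0; add h_4 = 11/6y² - 53/6y + 7 to the basis.

S(f_1,f_3): lcm = xy. S = -9/5x - 5/3y² - 41/15y + 49/5.
  leading term x: subtract (⅗)·f_1 from -9/5x - 5/3y² - 41/15y + 49/5 → -5/3y² - 32/15y + 19/5
  leading term y²: subtract (-10/11)·h_4 from -5/3y² - 32/15y + 19/5 → -559/55y + 559/55
  leading term y: no divisor's leading term divides it; move -559/55y to the remainder.
  leading term 1: no divisor's leading term divides it; move 559/55 to the remainder.
  remainder -559/55y + 559/55 ≠ 0; add h_5 = -559/55y + 559/55 to the basis.

The other S-polynomials (S(f_2,f_3), S(f_1,h_4), S(f_2,h_4), S(f_3,h_4), S(f_1,h_5), S(f_2,h_5), S(f_3,h_5), S(h_4,h_5)) all reduce to 0 modulo the current basis, so we have a Gröbner basis.
Inter-reduce: drop elements whose leading term is divisible by another's, tail-reduce, and make monic.
Reduced Gröbner basis: {x - 3, y - 1}.

From the last basis element, y - 1 = 0, so y takes values in {1}. Each choice, substituted upward through the basis, yields the corresponding point(s) of the solution set.
  y = 1: the earlier basis element becomes x - 3 = 0, giving x = 3 — point (3, 1).

{(3, 1)}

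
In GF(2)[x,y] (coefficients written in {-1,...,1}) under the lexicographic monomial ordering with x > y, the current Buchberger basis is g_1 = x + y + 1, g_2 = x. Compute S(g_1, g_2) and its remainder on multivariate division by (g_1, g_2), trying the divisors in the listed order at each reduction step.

S(g_1, g_2) = y + 1; remainder on division = y + 1.

lcm(LM(g_1), LM(g_2)) = x.
S = (lcm/LT(g_1))·g_1 − (lcm/LT(g_2))·g_2 = y + 1.
Reduce S modulo (g_1, g_2) in that order:
  leading term y: no divisor's leading term divides it; move y to the remainder.
  leading term 1: no divisor's leading term divides it; move 1 to the remainder.
The remainder y + 1 is nonzero, so it would be added as the next basis element.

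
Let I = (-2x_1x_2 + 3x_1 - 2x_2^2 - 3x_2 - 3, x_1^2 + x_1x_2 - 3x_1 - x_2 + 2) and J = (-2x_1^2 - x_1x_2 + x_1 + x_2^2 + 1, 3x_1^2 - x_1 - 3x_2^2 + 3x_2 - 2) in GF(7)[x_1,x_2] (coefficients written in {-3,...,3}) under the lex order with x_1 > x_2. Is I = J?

For a fixed monomial order, each ideal has a unique reduced Gröbner basis; comparing bases decides equality.
Buchberger on the first generating set:
f_1 = -2x_1x_2 + 3x_1 - 2x_2^2 - 3x_2 - 3, LT = x_1x_2.
f_2 = x_1^2 + x_1x_2 - 3x_1 - x_2 + 2, LT = x_1^2.

S(f_1,f_2): lcm = x_1^2x_2. S = 2x_1^2 + x_1x_2 - 2x_1 + x_2^2 - 2x_2.
  leading term x_1^2: subtract (2)·f_2 from 2x_1^2 + x_1x_2 - 2x_1 + x_2^2 - 2x_2 → -x_1x_2 - 3x_1 + x_2^2 + 3
  leading term x_1x_2: subtract (-3)·f_1 from -x_1x_2 - 3x_1 + x_2^2 + 3 → -x_1 + 2x_2^2 - 2x_2 + 1
  leading term x_1: no divisor's leading term divides it; move -x_1 to the remainder.
  leading term x_2^2: no divisor's leading term divides it; move 2x_2^2 to the remainder.
  leading term x_2: no divisor's leading term divides it; move -2x_2 to the remainder.
  leading term 1: no divisor's leading term divides it; move 1 to the remainder.
  remainder -x_1 + 2x_2^2 - 2x_2 + 1 ≠ 0; add g_3 = -x_1 + 2x_2^2 - 2x_2 + 1 to the basis.

S(f_1,g_3): lcm = x_1x_2. S = 2x_1 + 2x_2^3 - x_2^2 - x_2 - 2.
  leading term x_1: subtract (-2)·g_3 from 2x_1 + 2x_2^3 - x_2^2 - x_2 - 2 → 2x_2^3 + 3x_2^2 + 2x_2
  leading term x_2^3: no divisor's leading term divides it; move 2x_2^3 to the remainder.
  leading term x_2^2: no divisor's leading term divides it; move 3x_2^2 to the remainder.
  leading term x_2: no divisor's leading term divides it; move 2x_2 to the remainder.
  remainder 2x_2^3 + 3x_2^2 + 2x_2 ≠ 0; add g_4 = 2x_2^3 + 3x_2^2 + 2x_2 to the basis.

The other S-polynomials (S(f_2,g_3), S(f_1,g_4), S(f_2,g_4), S(g_3,g_4)) all reduce to 0 modulo the current basis, so we have a Gröbner basis.
Inter-reduce: drop elements whose leading term is divisible by another's, tail-reduce, and make monic.
Reduced Gröbner basis: {x_1 - 2x_2^2 + 2x_2 - 1, x_2^3 - 2x_2^2 + x_2}.

Buchberger on the second generating set:
h_1 = -2x_1^2 - x_1x_2 + x_1 + x_2^2 + 1, LT = x_1^2.
h_2 = 3x_1^2 - x_1 - 3x_2^2 + 3x_2 - 2, LT = x_1^2.

S(h_1,h_2): lcm = x_1^2. S = -3x_1x_2 + x_1 - 3x_2^2 - x_2 - 1.
  leading term x_1x_2: no divisor's leading term divides it; move -3x_1x_2 to the remainder.
  leading term x_1: no divisor's leading term divides it; move x_1 to the remainder.
  leading term x_2^2: no divisor's leading term divides it; move -3x_2^2 to the remainder.
  leading term x_2: no divisor's leading term divides it; move -x_2 to the remainder.
  leading term 1: no divisor's leading term divides it; move -1 to the remainder.
  remainder -3x_1x_2 + x_1 - 3x_2^2 - x_2 - 1 ≠ 0; add k_3 = -3x_1x_2 + x_1 - 3x_2^2 - x_2 - 1 to the basis.

S(h_1,k_3): lcm = x_1^2x_2. S = -2x_1^2 + 3x_1x_2^2 - 2x_1x_2 + 2x_1 + 3x_2^3 + 3x_2.
  leading term x_1^2: subtract (1)·h_1 from -2x_1^2 + 3x_1x_2^2 - 2x_1x_2 + 2x_1 + 3x_2^3 + 3x_2 → 3x_1x_2^2 - x_1x_2 + x_1 + 3x_2^3 - x_2^2 + 3x_2 - 1
  leading term x_1x_2^2: subtract (-x_2)·k_3 from 3x_1x_2^2 - x_1x_2 + x_1 + 3x_2^3 - x_2^2 + 3x_2 - 1 → x_1 - 2x_2^2 + 2x_2 - 1
  leading term x_1: no divisor's leading term divides it; move x_1 to the remainder.
  leading term x_2^2: no divisor's leading term divides it; move -2x_2^2 to the remainder.
  leading term x_2: no divisor's leading term divides it; move 2x_2 to the remainder.
  leading term 1: no divisor's leading term divides it; move -1 to the remainder.
  remainder x_1 - 2x_2^2 + 2x_2 - 1 ≠ 0; add k_4 = x_1 - 2x_2^2 + 2x_2 - 1 to the basis.

S(h_1,k_4): lcm = x_1^2. S = 2x_1x_2^2 + 2x_1x_2 - 3x_1 + 3x_2^2 + 3.
  leading term x_1x_2^2: subtract (-3x_2)·k_3 from 2x_1x_2^2 + 2x_1x_2 - 3x_1 + 3x_2^2 + 3 → -2x_1x_2 - 3x_1 - 2x_2^3 - 3x_2 + 3
  leading term x_1x_2: subtract (3)·k_3 from -2x_1x_2 - 3x_1 - 2x_2^3 - 3x_2 + 3 → x_1 - 2x_2^3 + 2x_2^2 - 1
  leading term x_1: subtract (1)·k_4 from x_1 - 2x_2^3 + 2x_2^2 - 1 → -2x_2^3 - 3x_2^2 - 2x_2
  leading term x_2^3: no divisor's leading term divides it; move -2x_2^3 to the remainder.
  leading term x_2^2: no divisor's leading term divides it; move -3x_2^2 to the remainder.
  leading term x_2: no divisor's leading term divides it; move -2x_2 to the remainder.
  remainder -2x_2^3 - 3x_2^2 - 2x_2 ≠ 0; add k_5 = -2x_2^3 - 3x_2^2 - 2x_2 to the basis.

The other S-polynomials (S(h_2,k_3), S(h_2,k_4), S(k_3,k_4), S(h_1,k_5), S(h_2,k_5), S(k_3,k_5), S(k_4,k_5)) all reduce to 0 modulo the current basis, so we have a Gröbner basis.
Inter-reduce: drop elements whose leading term is divisible by another's, tail-reduce, and make monic.
Reduced Gröbner basis: {x_1 - 2x_2^2 + 2x_2 - 1, x_2^3 - 2x_2^2 + x_2}.

The two bases agree; hence the ideals are identical.

Yes, the ideals are equal.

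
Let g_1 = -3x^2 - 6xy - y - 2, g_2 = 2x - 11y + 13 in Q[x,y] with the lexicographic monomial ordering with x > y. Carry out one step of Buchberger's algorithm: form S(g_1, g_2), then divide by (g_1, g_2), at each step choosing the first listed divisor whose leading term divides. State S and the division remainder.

lcm(LM(g_1), LM(g_2)) = x^2.
S = (lcm/LT(g_1))·g_1 − (lcm/LT(g_2))·g_2 = 15/2xy - 13/2x + 1/3y + 2/3.
Reduce S modulo (g_1, g_2) in that order:
  leading term xy: subtract (15/4y)·g_2 from 15/2xy - 13/2x + 1/3y + 2/3 → -13/2x + 165/4y^2 - 581/12y + 2/3
  leading term x: subtract (-13/4)·g_2 from -13/2x + 165/4y^2 - 581/12y + 2/3 → 165/4y^2 - 505/6y + 515/12
  leading term y^2: no divisor's leading term divides it; move 165/4y^2 to the remainder.
  leading term y: no divisor's leading term divides it; move -505/6y to the remainder.
  leading term 1: no divisor's leading term divides it; move 515/12 to the remainder.
The remainder 165/4y^2 - 505/6y + 515/12 is nonzero, so it would be added as the next basis element.

S(g_1, g_2) = 15/2xy - 13/2x + 1/3y + 2/3; remainder on division = 165/4y^2 - 505/6y + 515/12.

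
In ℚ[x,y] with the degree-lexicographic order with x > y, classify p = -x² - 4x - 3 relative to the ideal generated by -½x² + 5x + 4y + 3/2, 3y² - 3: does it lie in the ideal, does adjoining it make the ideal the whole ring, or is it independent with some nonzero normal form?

First compute the reduced Gröbner basis of I by Buchberger's algorithm.
f_1 = -½x² + 5x + 4y + 3/2, LT = x².
f_2 = 3y² - 3, LT = y².

S(f_1,f_2): leading monomials are coprime, so the S-polynomial reduces to 0 (Buchberger's first criterion).
Every S-polynomial of the final basis reduces to 0, so we have a Gröbner basis.
Inter-reduce: drop elements whose leading term is divisible by another's, tail-reduce, and make monic.
Reduced Gröbner basis: {x² - 10x - 8y - 3, y² - 1}.
Label its elements g_1 = x² - 10x - 8y - 3, g_2 = y² - 1.

Reduce p = -x² - 4x - 3 modulo G:
  leading term x²: subtract (-1)·g_1 from -x² - 4x - 3 → -14x - 8y - 6
  leading term x: no divisor's leading term divides it; move -14x to the remainder.
  leading term y: no divisor's leading term divides it; move -8y to the remainder.
  leading term 1: no divisor's leading term divides it; move -6 to the remainder.
  normal form = -14x - 8y - 6.
The normal form is nonzero, so p ∉ I. Since p minus its normal form lies in I, I + (p) = I + (r) where r = -14x - 8y - 6; decide whether this ideal is the whole ring.
Run Buchberger on G together with r (pairs among the g_i already reduce to 0 since G is a Gröbner basis):
g_1 = x² - 10x - 8y - 3, LT = x².
g_2 = y² - 1, LT = y².
r = -14x - 8y - 6, LT = x.

S(g_1,g_2): leading monomials are coprime, so the S-polynomial reduces to 0 (Buchberger's first criterion).
S(g_1,r): lcm = x². S = -4/7xy - 73/7x - 8y - 3.
  leading term xy: subtract (2/49y)·r from -4/7xy - 73/7x - 8y - 3 → 16/49y² - 73/7x - 380/49y - 3
  leading term y²: subtract (16/49)·g_2 from 16/49y² - 73/7x - 380/49y - 3 → -73/7x - 380/49y - 131/49
  leading term x: subtract (73/98)·r from -73/7x - 380/49y - 131/49 → -88/49y + 88/49
  leading term y: no divisor's leading term divides it; move -88/49y to the remainder.
  leading term 1: no divisor's leading term divides it; move 88/49 to the remainder.
  remainder -88/49y + 88/49 ≠ 0; add m_4 = -88/49y + 88/49 to the basis.

S(g_2,r): leading monomials are coprime, so the S-polynomial reduces to 0 (Buchberger's first criterion).
S(g_1,m_4): leading monomials are coprime, so the S-polynomial reduces to 0 (Buchberger's first criterion).
S(g_2,m_4): lcm = y². S = y - 1.
  leading term y: subtract (-49/88)·m_4 from y - 1 → 0
  remainder 0.

S(r,m_4): leading monomials are coprime, so the S-polynomial reduces to 0 (Buchberger's first criterion).
Every S-polynomial of the final basis reduces to 0, so we have a Gröbner basis.
Inter-reduce: drop elements whose leading term is divisible by another's, tail-reduce, and make monic.
Reduced Gröbner basis: {x + 1, y - 1}.
The reduced Gröbner basis of I + (p) is {x + 1, y - 1} ≠ {1}, a proper ideal, so the enlarged system stays consistent: p is independent of I, with normal form -14x - 8y - 6.

-x² - 4x - 3 is independent of I; its normal form modulo I is -14x - 8y - 6.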